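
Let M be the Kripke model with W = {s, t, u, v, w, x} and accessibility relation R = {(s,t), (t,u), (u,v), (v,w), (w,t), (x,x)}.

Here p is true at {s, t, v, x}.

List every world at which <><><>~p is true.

s: successors {t}; <><>~p there: t:F. ✗
t: successors {u}; <><>~p there: u:T. ✓
u: successors {v}; <><>~p there: v:F. ✗
v: successors {w}; <><>~p there: w:T. ✓
w: successors {t}; <><>~p there: t:F. ✗
x: successors {x}; <><>~p there: x:F. ✗

{t, v}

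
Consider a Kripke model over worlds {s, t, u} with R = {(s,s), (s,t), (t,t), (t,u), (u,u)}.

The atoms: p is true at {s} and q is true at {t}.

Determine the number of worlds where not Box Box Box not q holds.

s: Box Box Box not q is F. ✓
t: Box Box Box not q is F. ✓
u: Box Box Box not q is T. ✗
Satisfying worlds: {s, t}.

2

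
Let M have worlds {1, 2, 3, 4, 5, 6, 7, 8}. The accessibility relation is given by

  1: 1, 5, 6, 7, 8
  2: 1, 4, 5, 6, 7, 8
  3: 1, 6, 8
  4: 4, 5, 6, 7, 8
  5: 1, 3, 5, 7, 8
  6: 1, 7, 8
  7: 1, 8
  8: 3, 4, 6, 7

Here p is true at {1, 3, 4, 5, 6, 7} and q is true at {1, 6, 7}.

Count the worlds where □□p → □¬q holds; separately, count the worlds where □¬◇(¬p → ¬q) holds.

For □□p → □¬q:
1: □□p is F, □¬q is F. ✓
2: □□p is F, □¬q is F. ✓
3: □□p is F, □¬q is F. ✓
4: □□p is F, □¬q is F. ✓
5: □□p is F, □¬q is F. ✓
6: □□p is F, □¬q is F. ✓
7: □□p is F, □¬q is F. ✓
8: □□p is F, □¬q is F. ✓
— 8 worlds.
For □¬◇(¬p → ¬q):
1: successors {1, 5, 6, 7, 8}; ¬◇(¬p → ¬q) there: 1:F, 5:F, 6:F, 7:F, 8:F. ✗
2: successors {1, 4, 5, 6, 7, 8}; ¬◇(¬p → ¬q) there: 1:F, 4:F, 5:F, 6:F, 7:F, 8:F. ✗
3: successors {1, 6, 8}; ¬◇(¬p → ¬q) there: 1:F, 6:F, 8:F. ✗
4: successors {4, 5, 6, 7, 8}; ¬◇(¬p → ¬q) there: 4:F, 5:F, 6:F, 7:F, 8:F. ✗
5: successors {1, 3, 5, 7, 8}; ¬◇(¬p → ¬q) there: 1:F, 3:F, 5:F, 7:F, 8:F. ✗
6: successors {1, 7, 8}; ¬◇(¬p → ¬q) there: 1:F, 7:F, 8:F. ✗
7: successors {1, 8}; ¬◇(¬p → ¬q) there: 1:F, 8:F. ✗
8: successors {3, 4, 6, 7}; ¬◇(¬p → ¬q) there: 3:F, 4:F, 6:F, 7:F. ✗
— 0 worlds.

8 and 0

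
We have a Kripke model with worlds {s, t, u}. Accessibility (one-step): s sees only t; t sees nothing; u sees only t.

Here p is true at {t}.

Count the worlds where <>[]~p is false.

1

s: successors {t}; []~p there: t:T. ✓
t: no successors, so <>[]~p fails. ✗
u: successors {t}; []~p there: t:T. ✓
Satisfying worlds: {s, u}.
So <>[]~p fails at the other 1 world.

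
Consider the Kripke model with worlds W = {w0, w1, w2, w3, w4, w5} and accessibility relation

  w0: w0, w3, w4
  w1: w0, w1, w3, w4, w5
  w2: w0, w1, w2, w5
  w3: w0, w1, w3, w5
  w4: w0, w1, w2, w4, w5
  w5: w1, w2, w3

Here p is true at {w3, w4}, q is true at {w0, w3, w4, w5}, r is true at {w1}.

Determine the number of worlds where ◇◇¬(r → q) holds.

w0: successors {w0, w3, w4}; ◇¬(r → q) there: w0:F, w3:T, w4:T. ✓
w1: successors {w0, w1, w3, w4, w5}; ◇¬(r → q) there: w0:F, w1:T, w3:T, w4:T, w5:T. ✓
w2: successors {w0, w1, w2, w5}; ◇¬(r → q) there: w0:F, w1:T, w2:T, w5:T. ✓
w3: successors {w0, w1, w3, w5}; ◇¬(r → q) there: w0:F, w1:T, w3:T, w5:T. ✓
w4: successors {w0, w1, w2, w4, w5}; ◇¬(r → q) there: w0:F, w1:T, w2:T, w4:T, w5:T. ✓
w5: successors {w1, w2, w3}; ◇¬(r → q) there: w1:T, w2:T, w3:T. ✓
Satisfying worlds: {w0, w1, w2, w3, w4, w5}.

6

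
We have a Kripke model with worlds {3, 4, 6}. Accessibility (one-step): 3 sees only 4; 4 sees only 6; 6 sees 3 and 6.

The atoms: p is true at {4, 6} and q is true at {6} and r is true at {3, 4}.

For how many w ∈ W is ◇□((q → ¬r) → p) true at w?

2

3: successors {4}; □((q → ¬r) → p) there: 4:T. ✓
4: successors {6}; □((q → ¬r) → p) there: 6:F. ✗
6: successors {3, 6}; □((q → ¬r) → p) there: 3:T, 6:F. ✓
Satisfying worlds: {3, 6}.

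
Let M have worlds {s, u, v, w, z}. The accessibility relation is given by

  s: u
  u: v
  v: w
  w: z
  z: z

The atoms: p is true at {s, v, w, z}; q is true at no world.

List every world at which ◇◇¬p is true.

∅

s: successors {u}; ◇¬p there: u:F. ✗
u: successors {v}; ◇¬p there: v:F. ✗
v: successors {w}; ◇¬p there: w:F. ✗
w: successors {z}; ◇¬p there: z:F. ✗
z: successors {z}; ◇¬p there: z:F. ✗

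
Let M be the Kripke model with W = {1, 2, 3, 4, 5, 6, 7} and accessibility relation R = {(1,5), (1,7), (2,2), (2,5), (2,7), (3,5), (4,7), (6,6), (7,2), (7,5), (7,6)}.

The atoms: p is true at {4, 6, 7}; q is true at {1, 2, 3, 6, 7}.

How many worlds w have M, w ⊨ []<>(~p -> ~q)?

3

1: successors {5, 7}; <>(~p -> ~q) there: 5:F, 7:T. ✗
2: successors {2, 5, 7}; <>(~p -> ~q) there: 2:T, 5:F, 7:T. ✗
3: successors {5}; <>(~p -> ~q) there: 5:F. ✗
4: successors {7}; <>(~p -> ~q) there: 7:T. ✓
5: no successors, so []<>(~p -> ~q) holds vacuously. ✓
6: successors {6}; <>(~p -> ~q) there: 6:T. ✓
7: successors {2, 5, 6}; <>(~p -> ~q) there: 2:T, 5:F, 6:T. ✗
Satisfying worlds: {4, 5, 6}.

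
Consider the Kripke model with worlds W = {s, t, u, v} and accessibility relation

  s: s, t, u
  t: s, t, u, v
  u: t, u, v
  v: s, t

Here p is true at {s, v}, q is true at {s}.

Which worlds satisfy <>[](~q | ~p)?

{s, t, u}

s: successors {s, t, u}; [](~q | ~p) there: s:F, t:F, u:T. ✓
t: successors {s, t, u, v}; [](~q | ~p) there: s:F, t:F, u:T, v:F. ✓
u: successors {t, u, v}; [](~q | ~p) there: t:F, u:T, v:F. ✓
v: successors {s, t}; [](~q | ~p) there: s:F, t:F. ✗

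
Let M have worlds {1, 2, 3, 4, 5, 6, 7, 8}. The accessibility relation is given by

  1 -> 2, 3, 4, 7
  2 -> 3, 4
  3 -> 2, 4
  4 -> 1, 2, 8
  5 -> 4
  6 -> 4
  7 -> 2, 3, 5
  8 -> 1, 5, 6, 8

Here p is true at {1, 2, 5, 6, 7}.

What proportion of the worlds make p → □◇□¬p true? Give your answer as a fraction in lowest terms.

3/4

1: p is T, □◇□¬p is F. ✗
2: p is T, □◇□¬p is T. ✓
3: p is F, □◇□¬p is F. ✓
4: p is F, □◇□¬p is F. ✓
5: p is T, □◇□¬p is T. ✓
6: p is T, □◇□¬p is T. ✓
7: p is T, □◇□¬p is F. ✗
8: p is F, □◇□¬p is F. ✓
That's 6 of 8 worlds, so 6/8 = 3/4.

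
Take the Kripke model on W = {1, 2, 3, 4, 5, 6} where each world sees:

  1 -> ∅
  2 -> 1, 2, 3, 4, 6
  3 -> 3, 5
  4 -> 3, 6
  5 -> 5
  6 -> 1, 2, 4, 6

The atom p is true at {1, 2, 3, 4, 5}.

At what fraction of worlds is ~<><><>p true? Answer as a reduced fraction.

1/6

1: <><><>p is F. ✓
2: <><><>p is T. ✗
3: <><><>p is T. ✗
4: <><><>p is T. ✗
5: <><><>p is T. ✗
6: <><><>p is T. ✗
That's 1 of 6 worlds, so 1/6.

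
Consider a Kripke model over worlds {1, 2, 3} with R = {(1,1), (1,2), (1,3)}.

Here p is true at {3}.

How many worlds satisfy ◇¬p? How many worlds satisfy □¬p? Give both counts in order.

For ◇¬p:
1: successors {1, 2, 3}; ¬p there: 1:T, 2:T, 3:F. ✓
2: no successors, so ◇¬p fails. ✗
3: no successors, so ◇¬p fails. ✗
— 1 world.
For □¬p:
1: successors {1, 2, 3}; ¬p there: 1:T, 2:T, 3:F. ✗
2: no successors, so □¬p holds vacuously. ✓
3: no successors, so □¬p holds vacuously. ✓
— 2 worlds.

1 and 2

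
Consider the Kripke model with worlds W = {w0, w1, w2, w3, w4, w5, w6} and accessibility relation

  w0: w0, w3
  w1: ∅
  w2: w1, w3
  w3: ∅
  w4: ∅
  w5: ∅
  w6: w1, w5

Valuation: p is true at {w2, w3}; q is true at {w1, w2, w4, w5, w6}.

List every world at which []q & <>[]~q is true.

w0: []q is F, <>[]~q is T. ✗
w1: []q is T, <>[]~q is F. ✗
w2: []q is F, <>[]~q is T. ✗
w3: []q is T, <>[]~q is F. ✗
w4: []q is T, <>[]~q is F. ✗
w5: []q is T, <>[]~q is F. ✗
w6: []q is T, <>[]~q is T. ✓

{w6}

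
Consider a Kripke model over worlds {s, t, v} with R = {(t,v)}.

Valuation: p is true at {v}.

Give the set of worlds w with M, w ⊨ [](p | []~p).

s: no successors, so [](p | []~p) holds vacuously. ✓
t: successors {v}; p | []~p there: v:T. ✓
v: no successors, so [](p | []~p) holds vacuously. ✓

{s, t, v}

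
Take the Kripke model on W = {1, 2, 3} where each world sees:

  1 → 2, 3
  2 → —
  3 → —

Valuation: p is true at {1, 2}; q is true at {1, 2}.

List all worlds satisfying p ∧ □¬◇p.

{1, 2}

1: p is T, □¬◇p is T. ✓
2: p is T, □¬◇p is T. ✓
3: p is F, □¬◇p is T. ✗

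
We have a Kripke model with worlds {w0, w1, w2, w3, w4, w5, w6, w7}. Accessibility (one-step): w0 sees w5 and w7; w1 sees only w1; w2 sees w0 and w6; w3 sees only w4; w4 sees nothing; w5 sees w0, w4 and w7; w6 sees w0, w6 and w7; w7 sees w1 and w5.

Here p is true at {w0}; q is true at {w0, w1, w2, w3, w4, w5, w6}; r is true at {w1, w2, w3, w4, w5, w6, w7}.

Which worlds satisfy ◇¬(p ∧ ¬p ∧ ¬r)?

w0: successors {w5, w7}; ¬(p ∧ ¬p ∧ ¬r) there: w5:T, w7:T. ✓
w1: successors {w1}; ¬(p ∧ ¬p ∧ ¬r) there: w1:T. ✓
w2: successors {w0, w6}; ¬(p ∧ ¬p ∧ ¬r) there: w0:T, w6:T. ✓
w3: successors {w4}; ¬(p ∧ ¬p ∧ ¬r) there: w4:T. ✓
w4: no successors, so ◇¬(p ∧ ¬p ∧ ¬r) fails. ✗
w5: successors {w0, w4, w7}; ¬(p ∧ ¬p ∧ ¬r) there: w0:T, w4:T, w7:T. ✓
w6: successors {w0, w6, w7}; ¬(p ∧ ¬p ∧ ¬r) there: w0:T, w6:T, w7:T. ✓
w7: successors {w1, w5}; ¬(p ∧ ¬p ∧ ¬r) there: w1:T, w5:T. ✓

{w0, w1, w2, w3, w5, w6, w7}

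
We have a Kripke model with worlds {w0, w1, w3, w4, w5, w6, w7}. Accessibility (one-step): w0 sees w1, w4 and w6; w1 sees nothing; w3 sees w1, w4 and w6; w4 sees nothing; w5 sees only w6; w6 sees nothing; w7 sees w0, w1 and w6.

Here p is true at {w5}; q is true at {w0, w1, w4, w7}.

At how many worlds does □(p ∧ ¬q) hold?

w0: successors {w1, w4, w6}; p ∧ ¬q there: w1:F, w4:F, w6:F. ✗
w1: no successors, so □(p ∧ ¬q) holds vacuously. ✓
w3: successors {w1, w4, w6}; p ∧ ¬q there: w1:F, w4:F, w6:F. ✗
w4: no successors, so □(p ∧ ¬q) holds vacuously. ✓
w5: successors {w6}; p ∧ ¬q there: w6:F. ✗
w6: no successors, so □(p ∧ ¬q) holds vacuously. ✓
w7: successors {w0, w1, w6}; p ∧ ¬q there: w0:F, w1:F, w6:F. ✗
Satisfying worlds: {w1, w4, w6}.

3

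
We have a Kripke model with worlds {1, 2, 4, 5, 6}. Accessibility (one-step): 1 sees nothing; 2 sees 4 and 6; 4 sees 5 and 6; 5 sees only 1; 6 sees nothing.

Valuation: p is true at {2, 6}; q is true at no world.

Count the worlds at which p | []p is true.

1: p is F, []p is T. ✓
2: p is T, []p is F. ✓
4: p is F, []p is F. ✗
5: p is F, []p is F. ✗
6: p is T, []p is T. ✓
Satisfying worlds: {1, 2, 6}.

3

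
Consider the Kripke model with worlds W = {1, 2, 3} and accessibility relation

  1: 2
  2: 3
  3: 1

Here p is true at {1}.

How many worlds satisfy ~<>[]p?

1: <>[]p is F. ✓
2: <>[]p is T. ✗
3: <>[]p is F. ✓
Satisfying worlds: {1, 3}.

2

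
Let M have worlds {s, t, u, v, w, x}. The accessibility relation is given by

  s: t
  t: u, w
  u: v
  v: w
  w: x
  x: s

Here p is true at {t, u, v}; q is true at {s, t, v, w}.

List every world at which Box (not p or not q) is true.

s: successors {t}; not p or not q there: t:F. ✗
t: successors {u, w}; not p or not q there: u:T, w:T. ✓
u: successors {v}; not p or not q there: v:F. ✗
v: successors {w}; not p or not q there: w:T. ✓
w: successors {x}; not p or not q there: x:T. ✓
x: successors {s}; not p or not q there: s:T. ✓

{t, v, w, x}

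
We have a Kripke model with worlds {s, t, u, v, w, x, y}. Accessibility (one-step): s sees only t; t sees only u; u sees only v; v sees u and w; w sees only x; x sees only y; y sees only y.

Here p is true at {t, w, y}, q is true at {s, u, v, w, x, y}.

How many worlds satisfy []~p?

s: successors {t}; ~p there: t:F. ✗
t: successors {u}; ~p there: u:T. ✓
u: successors {v}; ~p there: v:T. ✓
v: successors {u, w}; ~p there: u:T, w:F. ✗
w: successors {x}; ~p there: x:T. ✓
x: successors {y}; ~p there: y:F. ✗
y: successors {y}; ~p there: y:F. ✗
Satisfying worlds: {t, u, w}.

3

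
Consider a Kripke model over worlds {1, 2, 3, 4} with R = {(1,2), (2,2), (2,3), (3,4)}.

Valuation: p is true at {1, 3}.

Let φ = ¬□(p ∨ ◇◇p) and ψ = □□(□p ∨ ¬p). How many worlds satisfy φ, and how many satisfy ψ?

For ¬□(p ∨ ◇◇p):
1: □(p ∨ ◇◇p) is T. ✗
2: □(p ∨ ◇◇p) is T. ✗
3: □(p ∨ ◇◇p) is F. ✓
4: □(p ∨ ◇◇p) is T. ✗
— 1 world.
For □□(□p ∨ ¬p):
1: successors {2}; □(□p ∨ ¬p) there: 2:F. ✗
2: successors {2, 3}; □(□p ∨ ¬p) there: 2:F, 3:T. ✗
3: successors {4}; □(□p ∨ ¬p) there: 4:T. ✓
4: no successors, so □□(□p ∨ ¬p) holds vacuously. ✓
— 2 worlds.

1 and 2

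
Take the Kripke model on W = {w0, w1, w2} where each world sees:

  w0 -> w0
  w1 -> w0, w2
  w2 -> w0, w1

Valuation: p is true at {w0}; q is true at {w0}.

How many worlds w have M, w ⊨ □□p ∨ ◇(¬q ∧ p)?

w0: □□p is T, ◇(¬q ∧ p) is F. ✓
w1: □□p is F, ◇(¬q ∧ p) is F. ✗
w2: □□p is F, ◇(¬q ∧ p) is F. ✗
Satisfying worlds: {w0}.

1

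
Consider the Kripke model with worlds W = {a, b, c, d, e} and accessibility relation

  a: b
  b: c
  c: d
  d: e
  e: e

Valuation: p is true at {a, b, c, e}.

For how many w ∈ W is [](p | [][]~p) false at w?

a: successors {b}; p | [][]~p there: b:T. ✓
b: successors {c}; p | [][]~p there: c:T. ✓
c: successors {d}; p | [][]~p there: d:F. ✗
d: successors {e}; p | [][]~p there: e:T. ✓
e: successors {e}; p | [][]~p there: e:T. ✓
Satisfying worlds: {a, b, d, e}.
So [](p | [][]~p) fails at the other 1 world.

1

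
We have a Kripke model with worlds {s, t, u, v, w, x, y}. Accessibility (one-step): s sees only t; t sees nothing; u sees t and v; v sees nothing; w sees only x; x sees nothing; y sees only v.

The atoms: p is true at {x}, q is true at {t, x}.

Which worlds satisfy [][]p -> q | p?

s: [][]p is T, q | p is F. ✗
t: [][]p is T, q | p is T. ✓
u: [][]p is T, q | p is F. ✗
v: [][]p is T, q | p is F. ✗
w: [][]p is T, q | p is F. ✗
x: [][]p is T, q | p is T. ✓
y: [][]p is T, q | p is F. ✗

{t, x}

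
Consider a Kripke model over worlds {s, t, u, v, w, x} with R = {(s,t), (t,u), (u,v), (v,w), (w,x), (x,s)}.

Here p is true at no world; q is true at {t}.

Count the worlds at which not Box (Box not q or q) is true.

s: Box (Box not q or q) is T. ✗
t: Box (Box not q or q) is T. ✗
u: Box (Box not q or q) is T. ✗
v: Box (Box not q or q) is T. ✗
w: Box (Box not q or q) is T. ✗
x: Box (Box not q or q) is F. ✓
Satisfying worlds: {x}.

1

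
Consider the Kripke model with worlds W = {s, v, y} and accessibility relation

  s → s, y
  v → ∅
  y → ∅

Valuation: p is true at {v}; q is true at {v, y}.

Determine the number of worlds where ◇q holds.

s: successors {s, y}; q there: s:F, y:T. ✓
v: no successors, so ◇q fails. ✗
y: no successors, so ◇q fails. ✗
Satisfying worlds: {s}.

1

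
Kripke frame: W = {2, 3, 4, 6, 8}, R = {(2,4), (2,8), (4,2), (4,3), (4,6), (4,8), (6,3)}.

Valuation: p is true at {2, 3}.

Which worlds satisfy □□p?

2: successors {4, 8}; □p there: 4:F, 8:T. ✗
3: no successors, so □□p holds vacuously. ✓
4: successors {2, 3, 6, 8}; □p there: 2:F, 3:T, 6:T, 8:T. ✗
6: successors {3}; □p there: 3:T. ✓
8: no successors, so □□p holds vacuously. ✓

{3, 6, 8}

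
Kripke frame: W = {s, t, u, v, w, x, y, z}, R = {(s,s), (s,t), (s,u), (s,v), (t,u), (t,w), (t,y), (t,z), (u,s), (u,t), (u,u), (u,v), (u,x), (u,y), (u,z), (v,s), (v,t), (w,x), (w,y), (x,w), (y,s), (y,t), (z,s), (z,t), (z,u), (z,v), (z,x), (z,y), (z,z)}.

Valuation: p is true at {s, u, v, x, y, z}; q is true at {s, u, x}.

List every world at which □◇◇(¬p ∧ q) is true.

s: successors {s, t, u, v}; ◇◇(¬p ∧ q) there: s:F, t:F, u:F, v:F. ✗
t: successors {u, w, y, z}; ◇◇(¬p ∧ q) there: u:F, w:F, y:F, z:F. ✗
u: successors {s, t, u, v, x, y, z}; ◇◇(¬p ∧ q) there: s:F, t:F, u:F, v:F, x:F, y:F, z:F. ✗
v: successors {s, t}; ◇◇(¬p ∧ q) there: s:F, t:F. ✗
w: successors {x, y}; ◇◇(¬p ∧ q) there: x:F, y:F. ✗
x: successors {w}; ◇◇(¬p ∧ q) there: w:F. ✗
y: successors {s, t}; ◇◇(¬p ∧ q) there: s:F, t:F. ✗
z: successors {s, t, u, v, x, y, z}; ◇◇(¬p ∧ q) there: s:F, t:F, u:F, v:F, x:F, y:F, z:F. ✗

∅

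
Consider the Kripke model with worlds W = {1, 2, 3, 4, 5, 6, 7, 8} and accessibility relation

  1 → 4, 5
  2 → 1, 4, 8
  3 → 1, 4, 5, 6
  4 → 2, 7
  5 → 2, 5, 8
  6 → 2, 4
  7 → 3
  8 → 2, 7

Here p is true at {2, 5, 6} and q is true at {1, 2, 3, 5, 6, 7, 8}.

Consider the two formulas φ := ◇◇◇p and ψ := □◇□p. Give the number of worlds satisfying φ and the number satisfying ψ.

8 and 0

For ◇◇◇p:
1: successors {4, 5}; ◇◇p there: 4:F, 5:T. ✓
2: successors {1, 4, 8}; ◇◇p there: 1:T, 4:F, 8:F. ✓
3: successors {1, 4, 5, 6}; ◇◇p there: 1:T, 4:F, 5:T, 6:T. ✓
4: successors {2, 7}; ◇◇p there: 2:T, 7:T. ✓
5: successors {2, 5, 8}; ◇◇p there: 2:T, 5:T, 8:F. ✓
6: successors {2, 4}; ◇◇p there: 2:T, 4:F. ✓
7: successors {3}; ◇◇p there: 3:T. ✓
8: successors {2, 7}; ◇◇p there: 2:T, 7:T. ✓
— 8 worlds.
For □◇□p:
1: successors {4, 5}; ◇□p there: 4:F, 5:F. ✗
2: successors {1, 4, 8}; ◇□p there: 1:F, 4:F, 8:F. ✗
3: successors {1, 4, 5, 6}; ◇□p there: 1:F, 4:F, 5:F, 6:F. ✗
4: successors {2, 7}; ◇□p there: 2:F, 7:F. ✗
5: successors {2, 5, 8}; ◇□p there: 2:F, 5:F, 8:F. ✗
6: successors {2, 4}; ◇□p there: 2:F, 4:F. ✗
7: successors {3}; ◇□p there: 3:F. ✗
8: successors {2, 7}; ◇□p there: 2:F, 7:F. ✗
— 0 worlds.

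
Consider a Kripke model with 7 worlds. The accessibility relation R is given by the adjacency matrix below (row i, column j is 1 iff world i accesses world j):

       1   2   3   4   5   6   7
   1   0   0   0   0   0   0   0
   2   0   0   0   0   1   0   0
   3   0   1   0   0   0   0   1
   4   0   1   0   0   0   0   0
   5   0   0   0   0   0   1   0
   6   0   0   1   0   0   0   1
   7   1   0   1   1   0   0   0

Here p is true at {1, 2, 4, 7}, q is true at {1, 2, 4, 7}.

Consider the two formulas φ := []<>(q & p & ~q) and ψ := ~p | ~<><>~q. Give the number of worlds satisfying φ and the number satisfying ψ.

For []<>(q & p & ~q):
1: no successors, so []<>(q & p & ~q) holds vacuously. ✓
2: successors {5}; <>(q & p & ~q) there: 5:F. ✗
3: successors {2, 7}; <>(q & p & ~q) there: 2:F, 7:F. ✗
4: successors {2}; <>(q & p & ~q) there: 2:F. ✗
5: successors {6}; <>(q & p & ~q) there: 6:F. ✗
6: successors {3, 7}; <>(q & p & ~q) there: 3:F, 7:F. ✗
7: successors {1, 3, 4}; <>(q & p & ~q) there: 1:F, 3:F, 4:F. ✗
— 1 world.
For ~p | ~<><>~q:
1: ~p is F, ~<><>~q is T. ✓
2: ~p is F, ~<><>~q is F. ✗
3: ~p is T, ~<><>~q is F. ✓
4: ~p is F, ~<><>~q is F. ✗
5: ~p is T, ~<><>~q is F. ✓
6: ~p is T, ~<><>~q is F. ✓
7: ~p is F, ~<><>~q is T. ✓
— 5 worlds.

1 and 5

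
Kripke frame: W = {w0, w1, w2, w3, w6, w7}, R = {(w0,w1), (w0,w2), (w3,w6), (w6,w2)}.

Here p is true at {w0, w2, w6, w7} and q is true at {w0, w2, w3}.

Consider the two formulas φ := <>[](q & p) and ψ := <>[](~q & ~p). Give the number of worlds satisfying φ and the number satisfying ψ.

3 and 2

For <>[](q & p):
w0: successors {w1, w2}; [](q & p) there: w1:T, w2:T. ✓
w1: no successors, so <>[](q & p) fails. ✗
w2: no successors, so <>[](q & p) fails. ✗
w3: successors {w6}; [](q & p) there: w6:T. ✓
w6: successors {w2}; [](q & p) there: w2:T. ✓
w7: no successors, so <>[](q & p) fails. ✗
— 3 worlds.
For <>[](~q & ~p):
w0: successors {w1, w2}; [](~q & ~p) there: w1:T, w2:T. ✓
w1: no successors, so <>[](~q & ~p) fails. ✗
w2: no successors, so <>[](~q & ~p) fails. ✗
w3: successors {w6}; [](~q & ~p) there: w6:F. ✗
w6: successors {w2}; [](~q & ~p) there: w2:T. ✓
w7: no successors, so <>[](~q & ~p) fails. ✗
— 2 worlds.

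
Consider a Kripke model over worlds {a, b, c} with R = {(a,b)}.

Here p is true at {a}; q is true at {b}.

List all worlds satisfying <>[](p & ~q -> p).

a: successors {b}; [](p & ~q -> p) there: b:T. ✓
b: no successors, so <>[](p & ~q -> p) fails. ✗
c: no successors, so <>[](p & ~q -> p) fails. ✗

{a}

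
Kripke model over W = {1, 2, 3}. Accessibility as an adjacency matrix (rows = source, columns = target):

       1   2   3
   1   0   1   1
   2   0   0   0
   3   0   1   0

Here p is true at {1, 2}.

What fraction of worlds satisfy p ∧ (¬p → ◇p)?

1: p is T, ¬p → ◇p is T. ✓
2: p is T, ¬p → ◇p is T. ✓
3: p is F, ¬p → ◇p is T. ✗
That's 2 of 3 worlds, so 2/3.

2/3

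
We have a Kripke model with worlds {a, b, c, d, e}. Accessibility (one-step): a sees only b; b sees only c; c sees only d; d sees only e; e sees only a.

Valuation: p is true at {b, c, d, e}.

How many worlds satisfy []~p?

a: successors {b}; ~p there: b:F. ✗
b: successors {c}; ~p there: c:F. ✗
c: successors {d}; ~p there: d:F. ✗
d: successors {e}; ~p there: e:F. ✗
e: successors {a}; ~p there: a:T. ✓
Satisfying worlds: {e}.

1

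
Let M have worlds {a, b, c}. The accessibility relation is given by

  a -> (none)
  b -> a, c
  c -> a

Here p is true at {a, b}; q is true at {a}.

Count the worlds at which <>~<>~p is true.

2

a: no successors, so <>~<>~p fails. ✗
b: successors {a, c}; ~<>~p there: a:T, c:T. ✓
c: successors {a}; ~<>~p there: a:T. ✓
Satisfying worlds: {b, c}.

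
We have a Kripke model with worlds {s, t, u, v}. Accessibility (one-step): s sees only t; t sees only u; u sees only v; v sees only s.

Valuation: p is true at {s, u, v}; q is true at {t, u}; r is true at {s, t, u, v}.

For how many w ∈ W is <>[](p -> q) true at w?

s: successors {t}; [](p -> q) there: t:T. ✓
t: successors {u}; [](p -> q) there: u:F. ✗
u: successors {v}; [](p -> q) there: v:F. ✗
v: successors {s}; [](p -> q) there: s:T. ✓
Satisfying worlds: {s, v}.

2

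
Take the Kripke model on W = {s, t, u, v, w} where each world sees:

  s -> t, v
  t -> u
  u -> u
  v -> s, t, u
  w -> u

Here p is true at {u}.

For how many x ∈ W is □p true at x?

3

s: successors {t, v}; p there: t:F, v:F. ✗
t: successors {u}; p there: u:T. ✓
u: successors {u}; p there: u:T. ✓
v: successors {s, t, u}; p there: s:F, t:F, u:T. ✗
w: successors {u}; p there: u:T. ✓
Satisfying worlds: {t, u, w}.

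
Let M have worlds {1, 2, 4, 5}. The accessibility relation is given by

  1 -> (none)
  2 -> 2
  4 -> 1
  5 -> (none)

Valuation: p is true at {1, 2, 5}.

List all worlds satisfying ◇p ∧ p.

1: ◇p is F, p is T. ✗
2: ◇p is T, p is T. ✓
4: ◇p is T, p is F. ✗
5: ◇p is F, p is T. ✗

{2}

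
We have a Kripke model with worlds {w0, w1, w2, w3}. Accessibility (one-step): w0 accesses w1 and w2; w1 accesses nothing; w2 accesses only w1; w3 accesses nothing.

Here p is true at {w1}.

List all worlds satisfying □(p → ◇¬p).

w0: successors {w1, w2}; p → ◇¬p there: w1:F, w2:T. ✗
w1: no successors, so □(p → ◇¬p) holds vacuously. ✓
w2: successors {w1}; p → ◇¬p there: w1:F. ✗
w3: no successors, so □(p → ◇¬p) holds vacuously. ✓

{w1, w3}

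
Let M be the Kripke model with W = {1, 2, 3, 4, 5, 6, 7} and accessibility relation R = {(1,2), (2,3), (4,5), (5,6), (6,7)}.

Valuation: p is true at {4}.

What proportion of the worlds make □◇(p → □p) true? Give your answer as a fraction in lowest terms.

5/7

1: successors {2}; ◇(p → □p) there: 2:T. ✓
2: successors {3}; ◇(p → □p) there: 3:F. ✗
3: no successors, so □◇(p → □p) holds vacuously. ✓
4: successors {5}; ◇(p → □p) there: 5:T. ✓
5: successors {6}; ◇(p → □p) there: 6:T. ✓
6: successors {7}; ◇(p → □p) there: 7:F. ✗
7: no successors, so □◇(p → □p) holds vacuously. ✓
That's 5 of 7 worlds, so 5/7.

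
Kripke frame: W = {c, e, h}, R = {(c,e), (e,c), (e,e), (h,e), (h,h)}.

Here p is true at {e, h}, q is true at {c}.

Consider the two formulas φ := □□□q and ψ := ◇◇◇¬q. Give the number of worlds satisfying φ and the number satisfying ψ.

0 and 3

For □□□q:
c: successors {e}; □□q there: e:F. ✗
e: successors {c, e}; □□q there: c:F, e:F. ✗
h: successors {e, h}; □□q there: e:F, h:F. ✗
— 0 worlds.
For ◇◇◇¬q:
c: successors {e}; ◇◇¬q there: e:T. ✓
e: successors {c, e}; ◇◇¬q there: c:T, e:T. ✓
h: successors {e, h}; ◇◇¬q there: e:T, h:T. ✓
— 3 worlds.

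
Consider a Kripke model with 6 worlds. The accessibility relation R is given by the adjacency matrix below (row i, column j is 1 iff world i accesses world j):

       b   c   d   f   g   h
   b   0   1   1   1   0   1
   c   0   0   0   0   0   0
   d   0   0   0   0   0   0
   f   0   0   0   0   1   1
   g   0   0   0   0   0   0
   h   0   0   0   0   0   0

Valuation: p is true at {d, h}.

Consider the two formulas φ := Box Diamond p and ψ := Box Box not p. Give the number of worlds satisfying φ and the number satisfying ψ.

For Box Diamond p:
b: successors {c, d, f, h}; Diamond p there: c:F, d:F, f:T, h:F. ✗
c: no successors, so Box Diamond p holds vacuously. ✓
d: no successors, so Box Diamond p holds vacuously. ✓
f: successors {g, h}; Diamond p there: g:F, h:F. ✗
g: no successors, so Box Diamond p holds vacuously. ✓
h: no successors, so Box Diamond p holds vacuously. ✓
— 4 worlds.
For Box Box not p:
b: successors {c, d, f, h}; Box not p there: c:T, d:T, f:F, h:T. ✗
c: no successors, so Box Box not p holds vacuously. ✓
d: no successors, so Box Box not p holds vacuously. ✓
f: successors {g, h}; Box not p there: g:T, h:T. ✓
g: no successors, so Box Box not p holds vacuously. ✓
h: no successors, so Box Box not p holds vacuously. ✓
— 5 worlds.

4 and 5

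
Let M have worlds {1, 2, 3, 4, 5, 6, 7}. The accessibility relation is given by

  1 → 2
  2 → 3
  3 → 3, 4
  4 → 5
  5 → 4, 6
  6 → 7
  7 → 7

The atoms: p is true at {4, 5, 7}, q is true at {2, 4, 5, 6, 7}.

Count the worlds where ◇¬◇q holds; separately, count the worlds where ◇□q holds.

For ◇¬◇q:
1: successors {2}; ¬◇q there: 2:T. ✓
2: successors {3}; ¬◇q there: 3:F. ✗
3: successors {3, 4}; ¬◇q there: 3:F, 4:F. ✗
4: successors {5}; ¬◇q there: 5:F. ✗
5: successors {4, 6}; ¬◇q there: 4:F, 6:F. ✗
6: successors {7}; ¬◇q there: 7:F. ✗
7: successors {7}; ¬◇q there: 7:F. ✗
— 1 world.
For ◇□q:
1: successors {2}; □q there: 2:F. ✗
2: successors {3}; □q there: 3:F. ✗
3: successors {3, 4}; □q there: 3:F, 4:T. ✓
4: successors {5}; □q there: 5:T. ✓
5: successors {4, 6}; □q there: 4:T, 6:T. ✓
6: successors {7}; □q there: 7:T. ✓
7: successors {7}; □q there: 7:T. ✓
— 5 worlds.

1 and 5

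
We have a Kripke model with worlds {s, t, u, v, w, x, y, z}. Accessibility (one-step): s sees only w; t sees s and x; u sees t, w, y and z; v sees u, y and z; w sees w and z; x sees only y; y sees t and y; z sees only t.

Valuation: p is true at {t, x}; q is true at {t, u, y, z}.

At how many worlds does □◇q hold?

4

s: successors {w}; ◇q there: w:T. ✓
t: successors {s, x}; ◇q there: s:F, x:T. ✗
u: successors {t, w, y, z}; ◇q there: t:F, w:T, y:T, z:T. ✗
v: successors {u, y, z}; ◇q there: u:T, y:T, z:T. ✓
w: successors {w, z}; ◇q there: w:T, z:T. ✓
x: successors {y}; ◇q there: y:T. ✓
y: successors {t, y}; ◇q there: t:F, y:T. ✗
z: successors {t}; ◇q there: t:F. ✗
Satisfying worlds: {s, v, w, x}.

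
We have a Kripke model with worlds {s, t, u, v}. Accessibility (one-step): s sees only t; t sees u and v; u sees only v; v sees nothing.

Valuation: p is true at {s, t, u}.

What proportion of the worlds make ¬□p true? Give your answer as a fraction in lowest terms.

s: □p is T. ✗
t: □p is F. ✓
u: □p is F. ✓
v: □p is T. ✗
That's 2 of 4 worlds, so 2/4 = 1/2.

1/2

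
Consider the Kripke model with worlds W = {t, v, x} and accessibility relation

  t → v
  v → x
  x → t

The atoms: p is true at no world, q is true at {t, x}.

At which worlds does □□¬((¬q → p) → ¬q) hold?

t: successors {v}; □¬((¬q → p) → ¬q) there: v:T. ✓
v: successors {x}; □¬((¬q → p) → ¬q) there: x:T. ✓
x: successors {t}; □¬((¬q → p) → ¬q) there: t:F. ✗

{t, v}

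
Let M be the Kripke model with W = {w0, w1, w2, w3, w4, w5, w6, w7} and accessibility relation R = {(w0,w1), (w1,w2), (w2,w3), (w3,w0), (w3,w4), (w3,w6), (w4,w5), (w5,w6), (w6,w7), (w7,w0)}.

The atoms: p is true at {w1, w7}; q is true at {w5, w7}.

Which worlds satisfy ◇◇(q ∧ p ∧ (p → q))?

w0: successors {w1}; ◇(q ∧ p ∧ (p → q)) there: w1:F. ✗
w1: successors {w2}; ◇(q ∧ p ∧ (p → q)) there: w2:F. ✗
w2: successors {w3}; ◇(q ∧ p ∧ (p → q)) there: w3:F. ✗
w3: successors {w0, w4, w6}; ◇(q ∧ p ∧ (p → q)) there: w0:F, w4:F, w6:T. ✓
w4: successors {w5}; ◇(q ∧ p ∧ (p → q)) there: w5:F. ✗
w5: successors {w6}; ◇(q ∧ p ∧ (p → q)) there: w6:T. ✓
w6: successors {w7}; ◇(q ∧ p ∧ (p → q)) there: w7:F. ✗
w7: successors {w0}; ◇(q ∧ p ∧ (p → q)) there: w0:F. ✗

{w3, w5}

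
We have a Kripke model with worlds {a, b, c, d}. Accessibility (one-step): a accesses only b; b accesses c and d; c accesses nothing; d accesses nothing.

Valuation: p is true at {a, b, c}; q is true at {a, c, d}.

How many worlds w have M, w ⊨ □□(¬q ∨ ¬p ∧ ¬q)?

3

a: successors {b}; □(¬q ∨ ¬p ∧ ¬q) there: b:F. ✗
b: successors {c, d}; □(¬q ∨ ¬p ∧ ¬q) there: c:T, d:T. ✓
c: no successors, so □□(¬q ∨ ¬p ∧ ¬q) holds vacuously. ✓
d: no successors, so □□(¬q ∨ ¬p ∧ ¬q) holds vacuously. ✓
Satisfying worlds: {b, c, d}.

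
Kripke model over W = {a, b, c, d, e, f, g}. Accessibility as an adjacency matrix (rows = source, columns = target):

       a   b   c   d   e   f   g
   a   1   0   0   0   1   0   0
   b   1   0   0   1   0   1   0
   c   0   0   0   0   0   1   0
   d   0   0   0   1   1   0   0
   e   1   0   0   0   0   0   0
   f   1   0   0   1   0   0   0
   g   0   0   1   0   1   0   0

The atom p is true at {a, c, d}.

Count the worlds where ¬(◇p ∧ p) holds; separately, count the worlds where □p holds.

For ¬(◇p ∧ p):
a: ◇p ∧ p is T. ✗
b: ◇p ∧ p is F. ✓
c: ◇p ∧ p is F. ✓
d: ◇p ∧ p is T. ✗
e: ◇p ∧ p is F. ✓
f: ◇p ∧ p is F. ✓
g: ◇p ∧ p is F. ✓
— 5 worlds.
For □p:
a: successors {a, e}; p there: a:T, e:F. ✗
b: successors {a, d, f}; p there: a:T, d:T, f:F. ✗
c: successors {f}; p there: f:F. ✗
d: successors {d, e}; p there: d:T, e:F. ✗
e: successors {a}; p there: a:T. ✓
f: successors {a, d}; p there: a:T, d:T. ✓
g: successors {c, e}; p there: c:T, e:F. ✗
— 2 worlds.

5 and 2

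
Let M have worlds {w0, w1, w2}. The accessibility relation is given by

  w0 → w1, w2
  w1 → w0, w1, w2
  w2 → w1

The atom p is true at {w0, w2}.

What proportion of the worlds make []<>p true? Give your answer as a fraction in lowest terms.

w0: successors {w1, w2}; <>p there: w1:T, w2:F. ✗
w1: successors {w0, w1, w2}; <>p there: w0:T, w1:T, w2:F. ✗
w2: successors {w1}; <>p there: w1:T. ✓
That's 1 of 3 worlds, so 1/3.

1/3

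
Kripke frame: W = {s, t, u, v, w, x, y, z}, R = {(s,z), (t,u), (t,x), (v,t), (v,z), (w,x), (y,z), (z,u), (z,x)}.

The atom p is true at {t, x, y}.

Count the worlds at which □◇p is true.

s: successors {z}; ◇p there: z:T. ✓
t: successors {u, x}; ◇p there: u:F, x:F. ✗
u: no successors, so □◇p holds vacuously. ✓
v: successors {t, z}; ◇p there: t:T, z:T. ✓
w: successors {x}; ◇p there: x:F. ✗
x: no successors, so □◇p holds vacuously. ✓
y: successors {z}; ◇p there: z:T. ✓
z: successors {u, x}; ◇p there: u:F, x:F. ✗
Satisfying worlds: {s, u, v, x, y}.

5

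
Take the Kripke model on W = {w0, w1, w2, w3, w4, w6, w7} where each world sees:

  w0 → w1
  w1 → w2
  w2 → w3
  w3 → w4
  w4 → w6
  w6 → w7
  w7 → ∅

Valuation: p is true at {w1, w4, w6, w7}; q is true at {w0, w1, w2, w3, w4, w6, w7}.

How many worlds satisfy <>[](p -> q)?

w0: successors {w1}; [](p -> q) there: w1:T. ✓
w1: successors {w2}; [](p -> q) there: w2:T. ✓
w2: successors {w3}; [](p -> q) there: w3:T. ✓
w3: successors {w4}; [](p -> q) there: w4:T. ✓
w4: successors {w6}; [](p -> q) there: w6:T. ✓
w6: successors {w7}; [](p -> q) there: w7:T. ✓
w7: no successors, so <>[](p -> q) fails. ✗
Satisfying worlds: {w0, w1, w2, w3, w4, w6}.

6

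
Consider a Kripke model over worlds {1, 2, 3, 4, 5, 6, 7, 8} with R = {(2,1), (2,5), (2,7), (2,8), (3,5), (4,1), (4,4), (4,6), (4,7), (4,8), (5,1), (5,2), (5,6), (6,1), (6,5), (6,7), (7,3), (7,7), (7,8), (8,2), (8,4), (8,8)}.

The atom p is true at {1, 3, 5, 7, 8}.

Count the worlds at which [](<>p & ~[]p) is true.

1: no successors, so [](<>p & ~[]p) holds vacuously. ✓
2: successors {1, 5, 7, 8}; <>p & ~[]p there: 1:F, 5:T, 7:F, 8:T. ✗
3: successors {5}; <>p & ~[]p there: 5:T. ✓
4: successors {1, 4, 6, 7, 8}; <>p & ~[]p there: 1:F, 4:T, 6:F, 7:F, 8:T. ✗
5: successors {1, 2, 6}; <>p & ~[]p there: 1:F, 2:F, 6:F. ✗
6: successors {1, 5, 7}; <>p & ~[]p there: 1:F, 5:T, 7:F. ✗
7: successors {3, 7, 8}; <>p & ~[]p there: 3:F, 7:F, 8:T. ✗
8: successors {2, 4, 8}; <>p & ~[]p there: 2:F, 4:T, 8:T. ✗
Satisfying worlds: {1, 3}.

2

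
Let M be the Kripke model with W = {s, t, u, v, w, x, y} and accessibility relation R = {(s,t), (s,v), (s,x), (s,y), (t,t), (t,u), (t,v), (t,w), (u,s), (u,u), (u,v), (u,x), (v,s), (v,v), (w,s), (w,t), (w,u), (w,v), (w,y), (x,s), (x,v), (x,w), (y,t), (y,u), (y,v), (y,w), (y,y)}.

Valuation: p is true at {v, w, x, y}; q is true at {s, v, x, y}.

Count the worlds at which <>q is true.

7

s: successors {t, v, x, y}; q there: t:F, v:T, x:T, y:T. ✓
t: successors {t, u, v, w}; q there: t:F, u:F, v:T, w:F. ✓
u: successors {s, u, v, x}; q there: s:T, u:F, v:T, x:T. ✓
v: successors {s, v}; q there: s:T, v:T. ✓
w: successors {s, t, u, v, y}; q there: s:T, t:F, u:F, v:T, y:T. ✓
x: successors {s, v, w}; q there: s:T, v:T, w:F. ✓
y: successors {t, u, v, w, y}; q there: t:F, u:F, v:T, w:F, y:T. ✓
Satisfying worlds: {s, t, u, v, w, x, y}.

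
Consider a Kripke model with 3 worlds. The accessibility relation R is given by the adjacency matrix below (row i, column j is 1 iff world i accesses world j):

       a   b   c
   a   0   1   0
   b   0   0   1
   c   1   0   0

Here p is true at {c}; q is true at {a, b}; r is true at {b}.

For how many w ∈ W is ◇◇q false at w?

1

a: successors {b}; ◇q there: b:F. ✗
b: successors {c}; ◇q there: c:T. ✓
c: successors {a}; ◇q there: a:T. ✓
Satisfying worlds: {b, c}.
So ◇◇q fails at the other 1 world.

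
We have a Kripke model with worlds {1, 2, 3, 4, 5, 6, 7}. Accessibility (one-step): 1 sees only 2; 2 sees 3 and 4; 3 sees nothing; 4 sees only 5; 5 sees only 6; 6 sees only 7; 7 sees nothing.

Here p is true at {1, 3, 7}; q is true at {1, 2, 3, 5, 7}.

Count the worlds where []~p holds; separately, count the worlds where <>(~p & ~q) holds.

For []~p:
1: successors {2}; ~p there: 2:T. ✓
2: successors {3, 4}; ~p there: 3:F, 4:T. ✗
3: no successors, so []~p holds vacuously. ✓
4: successors {5}; ~p there: 5:T. ✓
5: successors {6}; ~p there: 6:T. ✓
6: successors {7}; ~p there: 7:F. ✗
7: no successors, so []~p holds vacuously. ✓
— 5 worlds.
For <>(~p & ~q):
1: successors {2}; ~p & ~q there: 2:F. ✗
2: successors {3, 4}; ~p & ~q there: 3:F, 4:T. ✓
3: no successors, so <>(~p & ~q) fails. ✗
4: successors {5}; ~p & ~q there: 5:F. ✗
5: successors {6}; ~p & ~q there: 6:T. ✓
6: successors {7}; ~p & ~q there: 7:F. ✗
7: no successors, so <>(~p & ~q) fails. ✗
— 2 worlds.

5 and 2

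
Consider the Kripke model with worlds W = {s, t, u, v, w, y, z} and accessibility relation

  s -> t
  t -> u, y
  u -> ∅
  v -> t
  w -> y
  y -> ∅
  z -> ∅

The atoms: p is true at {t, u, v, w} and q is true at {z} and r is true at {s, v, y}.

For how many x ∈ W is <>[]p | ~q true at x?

6

s: <>[]p is F, ~q is T. ✓
t: <>[]p is T, ~q is T. ✓
u: <>[]p is F, ~q is T. ✓
v: <>[]p is F, ~q is T. ✓
w: <>[]p is T, ~q is T. ✓
y: <>[]p is F, ~q is T. ✓
z: <>[]p is F, ~q is F. ✗
Satisfying worlds: {s, t, u, v, w, y}.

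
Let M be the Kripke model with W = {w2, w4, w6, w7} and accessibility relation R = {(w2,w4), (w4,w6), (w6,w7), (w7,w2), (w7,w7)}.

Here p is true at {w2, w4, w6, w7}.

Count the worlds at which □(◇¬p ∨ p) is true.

4

w2: successors {w4}; ◇¬p ∨ p there: w4:T. ✓
w4: successors {w6}; ◇¬p ∨ p there: w6:T. ✓
w6: successors {w7}; ◇¬p ∨ p there: w7:T. ✓
w7: successors {w2, w7}; ◇¬p ∨ p there: w2:T, w7:T. ✓
Satisfying worlds: {w2, w4, w6, w7}.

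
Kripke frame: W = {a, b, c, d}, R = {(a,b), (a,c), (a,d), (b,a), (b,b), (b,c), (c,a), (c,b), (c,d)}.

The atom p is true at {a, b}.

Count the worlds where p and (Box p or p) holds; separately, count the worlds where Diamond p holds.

2 and 3

For p and (Box p or p):
a: p is T, Box p or p is T. ✓
b: p is T, Box p or p is T. ✓
c: p is F, Box p or p is F. ✗
d: p is F, Box p or p is T. ✗
— 2 worlds.
For Diamond p:
a: successors {b, c, d}; p there: b:T, c:F, d:F. ✓
b: successors {a, b, c}; p there: a:T, b:T, c:F. ✓
c: successors {a, b, d}; p there: a:T, b:T, d:F. ✓
d: no successors, so Diamond p fails. ✗
— 3 worlds.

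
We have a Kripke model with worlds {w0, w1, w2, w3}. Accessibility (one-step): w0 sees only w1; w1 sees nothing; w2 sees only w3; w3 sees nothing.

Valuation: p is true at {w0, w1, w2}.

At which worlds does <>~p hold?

w0: successors {w1}; ~p there: w1:F. ✗
w1: no successors, so <>~p fails. ✗
w2: successors {w3}; ~p there: w3:T. ✓
w3: no successors, so <>~p fails. ✗

{w2}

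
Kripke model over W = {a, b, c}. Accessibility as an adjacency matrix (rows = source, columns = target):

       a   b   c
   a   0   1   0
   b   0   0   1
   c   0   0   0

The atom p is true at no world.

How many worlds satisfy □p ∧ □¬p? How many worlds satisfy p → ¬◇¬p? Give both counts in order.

For □p ∧ □¬p:
a: □p is F, □¬p is T. ✗
b: □p is F, □¬p is T. ✗
c: □p is T, □¬p is T. ✓
— 1 world.
For p → ¬◇¬p:
a: p is F, ¬◇¬p is F. ✓
b: p is F, ¬◇¬p is F. ✓
c: p is F, ¬◇¬p is T. ✓
— 3 worlds.

1 and 3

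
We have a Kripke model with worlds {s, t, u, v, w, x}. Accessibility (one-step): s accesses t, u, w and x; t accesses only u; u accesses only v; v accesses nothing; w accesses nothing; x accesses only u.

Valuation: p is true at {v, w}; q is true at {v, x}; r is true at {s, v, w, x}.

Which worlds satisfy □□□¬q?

s: successors {t, u, w, x}; □□¬q there: t:F, u:T, w:T, x:F. ✗
t: successors {u}; □□¬q there: u:T. ✓
u: successors {v}; □□¬q there: v:T. ✓
v: no successors, so □□□¬q holds vacuously. ✓
w: no successors, so □□□¬q holds vacuously. ✓
x: successors {u}; □□¬q there: u:T. ✓

{t, u, v, w, x}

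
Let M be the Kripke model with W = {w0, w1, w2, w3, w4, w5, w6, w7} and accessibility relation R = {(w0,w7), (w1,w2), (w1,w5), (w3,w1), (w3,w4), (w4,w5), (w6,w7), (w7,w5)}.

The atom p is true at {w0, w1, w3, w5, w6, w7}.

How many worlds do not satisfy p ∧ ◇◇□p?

w0: p is T, ◇◇□p is T. ✓
w1: p is T, ◇◇□p is F. ✗
w2: p is F, ◇◇□p is F. ✗
w3: p is T, ◇◇□p is T. ✓
w4: p is F, ◇◇□p is F. ✗
w5: p is T, ◇◇□p is F. ✗
w6: p is T, ◇◇□p is T. ✓
w7: p is T, ◇◇□p is F. ✗
Satisfying worlds: {w0, w3, w6}.
So p ∧ ◇◇□p fails at the other 5 worlds.

5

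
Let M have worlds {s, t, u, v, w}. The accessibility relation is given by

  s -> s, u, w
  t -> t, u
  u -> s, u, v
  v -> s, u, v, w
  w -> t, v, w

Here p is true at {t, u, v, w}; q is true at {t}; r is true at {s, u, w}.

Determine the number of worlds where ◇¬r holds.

s: successors {s, u, w}; ¬r there: s:F, u:F, w:F. ✗
t: successors {t, u}; ¬r there: t:T, u:F. ✓
u: successors {s, u, v}; ¬r there: s:F, u:F, v:T. ✓
v: successors {s, u, v, w}; ¬r there: s:F, u:F, v:T, w:F. ✓
w: successors {t, v, w}; ¬r there: t:T, v:T, w:F. ✓
Satisfying worlds: {t, u, v, w}.

4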